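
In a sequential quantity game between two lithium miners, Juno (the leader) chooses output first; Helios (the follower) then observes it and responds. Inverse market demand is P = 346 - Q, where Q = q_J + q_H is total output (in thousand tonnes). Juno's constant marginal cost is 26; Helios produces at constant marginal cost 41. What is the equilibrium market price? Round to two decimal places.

109.75

The follower Helios best-responds to any q_J: π_H = (346 - Q)q_H - 41q_H.
Setting the follower's marginal profit to zero, 305 - q_J - 2q_H = 0, i.e. q_H = (305 - q_J)/2.
Juno substitutes q_H(q_J) into its own profit: π_J = q_J(346 - q_J - (305 - q_J)/2) - 26q_J = (387/2 - (1/2)q_J)q_J - 26q_J.
Maximising: ∂π_J/∂q_J = 335/2 - q_J = 0, giving q_J = 335/2.
Then q_H = (305 - 335/2)/2 = 275/4.
Total output Q = 945/4, so price P = 346 - 945/4 = 439/4.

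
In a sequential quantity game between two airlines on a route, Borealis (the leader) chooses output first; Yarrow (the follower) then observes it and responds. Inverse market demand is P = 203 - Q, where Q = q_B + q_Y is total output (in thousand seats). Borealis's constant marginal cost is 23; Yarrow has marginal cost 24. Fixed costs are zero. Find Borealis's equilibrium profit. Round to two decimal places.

The follower Yarrow best-responds to any q_B: π_Y = (203 - Q)q_Y - 24q_Y.
Setting the follower's marginal profit to zero, 179 - q_B - 2q_Y = 0, i.e. q_Y = (179 - q_B)/2.
Borealis substitutes q_Y(q_B) into its own profit: π_B = q_B(203 - q_B - (179 - q_B)/2) - 23q_B = (227/2 - (1/2)q_B)q_B - 23q_B.
Maximising: ∂π_B/∂q_B = 181/2 - q_B = 0, giving q_B = 181/2.
Then q_Y = (179 - 181/2)/2 = 177/4.
Price P = 203 - 539/4 = 273/4.
Borealis's profit: (273/4 - 23)·(181/2) = 4095.1250.

4095.13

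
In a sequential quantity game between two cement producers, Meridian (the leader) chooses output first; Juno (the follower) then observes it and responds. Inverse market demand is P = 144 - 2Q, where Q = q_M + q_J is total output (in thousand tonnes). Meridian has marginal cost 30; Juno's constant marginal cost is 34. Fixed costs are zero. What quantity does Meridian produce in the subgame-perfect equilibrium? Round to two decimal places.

Solve by backward induction. Given q_M, the follower Juno maximises π_J = (144 - 2q_M - 2q_J)q_J - 34q_J.
Follower FOC: 110 - 2q_M - 4q_J = 0, so q_J(q_M) = (110 - 2q_M)/4.
The leader anticipates this reaction. Substituting into P = 144 - 2Q gives P = 89 - q_M, so π_M = (89 - q_M)q_M - 30q_M.
The leader's first-order condition 59 - 2q_M = 0 yields q_M = 59/2.
Then q_J = (110 - 2·(59/2))/4 = 51/4.

29.50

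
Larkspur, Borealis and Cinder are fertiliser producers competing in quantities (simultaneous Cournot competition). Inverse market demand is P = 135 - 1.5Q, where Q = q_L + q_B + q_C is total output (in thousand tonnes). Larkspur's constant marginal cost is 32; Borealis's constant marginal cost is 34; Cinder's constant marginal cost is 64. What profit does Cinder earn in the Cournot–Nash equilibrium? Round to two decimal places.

Larkspur's profit: π_L = (135 - 1.5Q)q_L - (32q_L). Setting ∂π_L/∂q_L = 0: 103 - 3q_L - (3/2)(q_B + q_C) = 0.
Borealis's profit: π_B = (135 - 1.5Q)q_B - (34q_B). Setting ∂π_B/∂q_B = 0: 101 - 3q_B - (3/2)(q_L + q_C) = 0.
Cinder's profit: π_C = (135 - 1.5Q)q_C - (64q_C). Setting ∂π_C/∂q_C = 0: 71 - 3q_C - (3/2)(q_L + q_B) = 0.
Adding the 3 conditions: 275 − 3Q − 3Q = 0, i.e. Q = 275/6.
Back-substituting: q_L = (103 − 275/4)/(3/2) = 137/6, q_B = (101 − 275/4)/(3/2) = 43/2, q_C = (71 − 275/4)/(3/2) = 3/2.
Price P = 135 - (3/2)·(275/6) = 265/4.
Cinder's profit: (265/4 - 64)·(3/2) = 27/8.

3.38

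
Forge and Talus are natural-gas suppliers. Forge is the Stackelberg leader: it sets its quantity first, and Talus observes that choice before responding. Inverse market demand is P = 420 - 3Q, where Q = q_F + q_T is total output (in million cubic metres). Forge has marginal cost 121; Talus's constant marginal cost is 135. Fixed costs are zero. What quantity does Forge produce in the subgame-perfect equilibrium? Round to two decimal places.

52.17

The follower Talus best-responds to any q_F: π_T = (420 - 3Q)q_T - 135q_T.
∂π_T/∂q_T = 285 - 3q_F - 6q_T = 0 gives the reaction function q_T = (285 - 3q_F)/6.
Forge substitutes q_T(q_F) into its own profit: π_F = q_F(420 - 3q_F - (285 - 3q_F)/2) - 121q_F = (555/2 - (3/2)q_F)q_F - 121q_F.
Maximising: ∂π_F/∂q_F = 313/2 - 3q_F = 0, giving q_F = 313/6.
Then q_T = (285 - 3·(313/6))/6 = 257/12.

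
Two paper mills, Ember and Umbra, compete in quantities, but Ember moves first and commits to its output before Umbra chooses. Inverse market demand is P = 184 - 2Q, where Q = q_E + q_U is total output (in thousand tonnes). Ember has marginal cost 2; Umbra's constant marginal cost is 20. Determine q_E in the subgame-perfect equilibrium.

The follower Umbra best-responds to any q_E: π_U = (184 - 2Q)q_U - 20q_U.
∂π_U/∂q_U = 164 - 2q_E - 4q_U = 0 gives the reaction function q_U = (164 - 2q_E)/4.
The leader anticipates this reaction. Substituting into P = 184 - 2Q gives P = 102 - q_E, so π_E = (102 - q_E)q_E - 2q_E.
Maximising: ∂π_E/∂q_E = 100 - 2q_E = 0, giving q_E = 50.
Then q_U = (164 - 2·50)/4 = 16.

50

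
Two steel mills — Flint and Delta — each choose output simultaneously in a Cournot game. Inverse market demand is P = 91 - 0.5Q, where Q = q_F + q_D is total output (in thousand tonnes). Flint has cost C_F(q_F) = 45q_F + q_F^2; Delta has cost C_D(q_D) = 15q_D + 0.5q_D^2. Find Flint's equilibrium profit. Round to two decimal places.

132.29

Flint's profit: π_F = (91 - 0.5Q)q_F - (45q_F + q_F²). Setting ∂π_F/∂q_F = 0: 46 - 3q_F - (1/2)(q_D) = 0.
Delta's first-order condition: 76 - 2q_D - (1/2)(q_F) = 0.
Best responses: q_F = (46 - (1/2)q_D)/3, q_D = (76 - (1/2)q_F)/2.
Solving the pair: q_F = 216/23, q_D = 820/23.
Price P = 91 - (1/2)·(1036/23) = 1575/23.
Flint's profit: (1575/23)·(216/23) - 45·(216/23) - (216/23)² = 132.2949.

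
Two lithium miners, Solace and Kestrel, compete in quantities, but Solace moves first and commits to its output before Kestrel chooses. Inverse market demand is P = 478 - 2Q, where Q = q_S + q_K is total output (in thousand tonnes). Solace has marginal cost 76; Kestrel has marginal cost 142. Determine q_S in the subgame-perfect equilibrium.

117

The follower Kestrel best-responds to any q_S: π_K = (478 - 2Q)q_K - 142q_K.
Setting the follower's marginal profit to zero, 336 - 2q_S - 4q_K = 0, i.e. q_K = (336 - 2q_S)/4.
The leader anticipates this reaction. Substituting into P = 478 - 2Q gives P = 310 - q_S, so π_S = (310 - q_S)q_S - 76q_S.
Maximising: ∂π_S/∂q_S = 234 - 2q_S = 0, giving q_S = 117.
Then q_K = (336 - 2·117)/4 = 51/2.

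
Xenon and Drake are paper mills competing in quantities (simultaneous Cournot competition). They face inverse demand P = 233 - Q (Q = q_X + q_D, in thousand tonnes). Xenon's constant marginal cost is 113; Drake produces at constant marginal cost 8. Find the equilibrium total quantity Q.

Xenon's profit: π_X = (233 - Q)q_X - (113q_X). Setting ∂π_X/∂q_X = 0: 120 - 2q_X - (q_D) = 0.
Drake's first-order condition: 225 - 2q_D - (q_X) = 0.
Best responses: q_X = (120 - q_D)/2, q_D = (225 - q_X)/2.
Solving the pair: q_X = 5, q_D = 110.
Total output Q = 5 + 110 = 115.

115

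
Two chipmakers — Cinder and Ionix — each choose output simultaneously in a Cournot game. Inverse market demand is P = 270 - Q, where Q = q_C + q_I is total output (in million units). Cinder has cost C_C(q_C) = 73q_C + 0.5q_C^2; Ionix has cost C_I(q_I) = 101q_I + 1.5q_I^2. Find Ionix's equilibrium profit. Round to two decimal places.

Cinder's profit: π_C = (270 - Q)q_C - (73q_C + (1/2)q_C²). Setting ∂π_C/∂q_C = 0: 197 - 3q_C - (q_I) = 0.
Ionix's profit: π_I = (270 - Q)q_I - (101q_I + (3/2)q_I²). Setting ∂π_I/∂q_I = 0: 169 - 5q_I - (q_C) = 0.
Rearranging gives the reaction functions q_C = (197 - q_I)/3 and q_I = (169 - q_C)/5.
Substituting one into the other gives q_C = 408/7 and q_I = 155/7.
Price P = 270 - 563/7 = 1327/7.
Ionix's profit: (1327/7)·(155/7) - 101·(155/7) - (3/2)(155/7)² = 1225.7653.

1225.77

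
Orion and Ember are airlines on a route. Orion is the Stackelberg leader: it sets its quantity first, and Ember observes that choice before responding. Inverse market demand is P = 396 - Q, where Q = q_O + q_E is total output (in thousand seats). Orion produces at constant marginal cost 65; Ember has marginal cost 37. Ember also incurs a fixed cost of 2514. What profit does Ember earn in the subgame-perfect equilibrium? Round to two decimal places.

Solve by backward induction. Given q_O, the follower Ember maximises π_E = (396 - q_O - q_E)q_E - 37q_E.
Setting the follower's marginal profit to zero, 359 - q_O - 2q_E = 0, i.e. q_E = (359 - q_O)/2.
Orion substitutes q_E(q_O) into its own profit: π_O = q_O(396 - q_O - (359 - q_O)/2) - 65q_O = (433/2 - (1/2)q_O)q_O - 65q_O.
Leader FOC: 303/2 - q_O = 0, so q_O = 303/2.
Then q_E = (359 - 303/2)/2 = 415/4.
Price P = 396 - 1021/4 = 563/4.
Ember's profit: (563/4 - 37)·(415/4) - 2514 = 8250.0625.

8250.06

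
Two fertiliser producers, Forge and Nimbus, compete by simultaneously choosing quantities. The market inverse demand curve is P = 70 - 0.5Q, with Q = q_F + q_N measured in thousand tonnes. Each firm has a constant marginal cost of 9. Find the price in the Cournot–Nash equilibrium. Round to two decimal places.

29.33

Each firm earns π_i = (70 - 0.5Q)q_i - 9q_i.
Setting ∂π_i/∂q_i = 0 with rivals' quantities fixed: 61 - q_i - (1/2)q_j = 0.
By symmetry each firm produces the same amount; substituting q_j = q_i yields q_i = 61/(3/2) = 122/3.
Total output Q = 244/3, so price P = 70 - (1/2)·(244/3) = 88/3.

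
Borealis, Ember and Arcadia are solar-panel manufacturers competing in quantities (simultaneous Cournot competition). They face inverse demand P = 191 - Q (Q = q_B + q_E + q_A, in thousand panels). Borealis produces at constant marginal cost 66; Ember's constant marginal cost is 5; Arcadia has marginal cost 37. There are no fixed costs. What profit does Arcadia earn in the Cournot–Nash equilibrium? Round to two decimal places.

Borealis's profit: π_B = (191 - Q)q_B - (66q_B). Setting ∂π_B/∂q_B = 0: 125 - 2q_B - (q_E + q_A) = 0.
Ember's first-order condition: 186 - 2q_E - (q_B + q_A) = 0.
Arcadia's first-order condition: 154 - 2q_A - (q_B + q_E) = 0.
Adding the 3 conditions: 465 − 2Q − 2Q = 0, i.e. Q = 465/4.
Back-substituting: q_B = (125 − 465/4) = 35/4, q_E = (186 − 465/4) = 279/4, q_A = (154 − 465/4) = 151/4.
Price P = 191 - 465/4 = 299/4.
Arcadia's profit: (299/4 - 37)·(151/4) = 1425.0625.

1425.06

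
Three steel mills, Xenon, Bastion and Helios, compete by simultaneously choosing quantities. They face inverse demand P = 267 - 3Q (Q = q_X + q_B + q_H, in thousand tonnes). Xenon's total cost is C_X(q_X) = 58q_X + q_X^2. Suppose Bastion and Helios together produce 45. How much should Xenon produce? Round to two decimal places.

With rivals' combined output fixed at 45, Xenon's profit is π_X = (267 - 3·45 - 3q_X)q_X - (58q_X + q_X²) = (132 - 3q_X)q_X - (58q_X + q_X²).
∂π_X/∂q_X = 74 - 8q_X = 0, so q_X = 37/4.

9.25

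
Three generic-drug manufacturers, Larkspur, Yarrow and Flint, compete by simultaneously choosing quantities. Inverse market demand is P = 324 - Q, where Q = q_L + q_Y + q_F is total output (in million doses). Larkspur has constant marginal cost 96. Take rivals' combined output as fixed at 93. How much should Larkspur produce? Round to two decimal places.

With rivals' combined output fixed at 93, Larkspur's profit is π_L = (324 - 93 - q_L)q_L - (96q_L) = (231 - q_L)q_L - (96q_L).
∂π_L/∂q_L = 135 - 2q_L = 0, so q_L = 135/2.

67.50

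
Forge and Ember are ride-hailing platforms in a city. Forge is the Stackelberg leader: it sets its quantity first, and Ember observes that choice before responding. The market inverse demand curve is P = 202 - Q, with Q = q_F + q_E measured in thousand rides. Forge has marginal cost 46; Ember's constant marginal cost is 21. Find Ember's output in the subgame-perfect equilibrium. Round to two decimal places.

57.75

The follower Ember best-responds to any q_F: π_E = (202 - Q)q_E - 21q_E.
Setting the follower's marginal profit to zero, 181 - q_F - 2q_E = 0, i.e. q_E = (181 - q_F)/2.
The leader anticipates this reaction. Substituting into P = 202 - Q gives P = 223/2 - (1/2)q_F, so π_F = (223/2 - (1/2)q_F)q_F - 46q_F.
Leader FOC: 131/2 - q_F = 0, so q_F = 131/2.
Then q_E = (181 - 131/2)/2 = 231/4.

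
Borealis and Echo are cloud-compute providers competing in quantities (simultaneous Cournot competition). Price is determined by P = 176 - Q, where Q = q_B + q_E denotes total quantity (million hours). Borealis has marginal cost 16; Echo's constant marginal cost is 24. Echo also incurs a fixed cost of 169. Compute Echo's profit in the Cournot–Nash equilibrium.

2135

Borealis's profit: π_B = (176 - Q)q_B - (16q_B). Setting ∂π_B/∂q_B = 0: 160 - 2q_B - (q_E) = 0.
Echo's first-order condition: 152 - 2q_E - (q_B) = 0.
Rearranging gives the reaction functions q_B = (160 - q_E)/2 and q_E = (152 - q_B)/2.
Solving the pair: q_B = 56, q_E = 48.
Price P = 176 - 104 = 72.
Echo's profit: (72 - 24)·48 - 169 = 2135.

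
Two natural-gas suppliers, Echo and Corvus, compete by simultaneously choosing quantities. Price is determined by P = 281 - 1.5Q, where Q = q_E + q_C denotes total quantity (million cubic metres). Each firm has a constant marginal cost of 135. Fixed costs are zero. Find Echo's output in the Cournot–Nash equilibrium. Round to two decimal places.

32.44

A representative firm's profit is π_i = q_i(281 - 1.5Q) - 135q_i.
Setting ∂π_i/∂q_i = 0 with rivals' quantities fixed: 146 - 3q_i - (3/2)q_j = 0.
By symmetry each firm produces the same amount; substituting q_j = q_i yields q_i = 146/(9/2) = 292/9.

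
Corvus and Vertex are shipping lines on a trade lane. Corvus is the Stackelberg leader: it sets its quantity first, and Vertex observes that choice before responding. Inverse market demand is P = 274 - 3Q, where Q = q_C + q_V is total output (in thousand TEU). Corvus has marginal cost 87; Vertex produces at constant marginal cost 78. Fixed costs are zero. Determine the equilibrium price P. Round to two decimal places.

The follower Vertex best-responds to any q_C: π_V = (274 - 3Q)q_V - 78q_V.
∂π_V/∂q_V = 196 - 3q_C - 6q_V = 0 gives the reaction function q_V = (196 - 3q_C)/6.
The leader anticipates this reaction. Substituting into P = 274 - 3Q gives P = 176 - (3/2)q_C, so π_C = (176 - (3/2)q_C)q_C - 87q_C.
Maximising: ∂π_C/∂q_C = 89 - 3q_C = 0, giving q_C = 89/3.
Then q_V = (196 - 3·(89/3))/6 = 107/6.
Total output Q = 95/2, so price P = 274 - 3·(95/2) = 263/2.

131.50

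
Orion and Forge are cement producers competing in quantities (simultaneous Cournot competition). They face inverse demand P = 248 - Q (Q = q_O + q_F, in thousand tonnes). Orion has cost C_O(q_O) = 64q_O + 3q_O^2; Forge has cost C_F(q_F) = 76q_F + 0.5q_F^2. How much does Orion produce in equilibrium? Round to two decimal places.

Orion's profit: π_O = (248 - Q)q_O - (64q_O + 3q_O²). Setting ∂π_O/∂q_O = 0: 184 - 8q_O - (q_F) = 0.
Forge's first-order condition: 172 - 3q_F - (q_O) = 0.
Best responses: q_O = (184 - q_F)/8, q_F = (172 - q_O)/3.
Substituting one into the other gives q_O = 380/23 and q_F = 1192/23.

16.52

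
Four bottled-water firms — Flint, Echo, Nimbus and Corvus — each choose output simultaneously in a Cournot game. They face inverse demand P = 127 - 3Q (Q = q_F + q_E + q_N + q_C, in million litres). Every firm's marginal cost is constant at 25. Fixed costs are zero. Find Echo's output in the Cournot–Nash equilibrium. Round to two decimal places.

Each firm earns π_i = (127 - 3Q)q_i - 25q_i.
First-order condition (treating rivals' output as given): 102 - 6q_i - 3·Σ_{j≠i} q_j = 0.
With identical firms every q_j equals q_i, so Σ_{j≠i} q_j = 3q_i and 102 = 15q_i, giving q_i = 34/5.

6.80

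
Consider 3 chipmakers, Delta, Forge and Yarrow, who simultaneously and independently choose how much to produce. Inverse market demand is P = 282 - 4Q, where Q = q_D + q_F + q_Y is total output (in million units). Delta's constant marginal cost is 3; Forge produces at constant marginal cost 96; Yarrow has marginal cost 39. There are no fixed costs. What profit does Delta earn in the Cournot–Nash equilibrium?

Delta's profit: π_D = (282 - 4Q)q_D - (3q_D). Setting ∂π_D/∂q_D = 0: 279 - 8q_D - 4(q_F + q_Y) = 0.
Forge's profit: π_F = (282 - 4Q)q_F - (96q_F). Setting ∂π_F/∂q_F = 0: 186 - 8q_F - 4(q_D + q_Y) = 0.
Yarrow's profit: π_Y = (282 - 4Q)q_Y - (39q_Y). Setting ∂π_Y/∂q_Y = 0: 243 - 8q_Y - 4(q_D + q_F) = 0.
Adding the 3 conditions: 708 − 8Q − 8Q = 0, i.e. Q = 177/4.
Back-substituting: q_D = (279 − 177)/4 = 51/2, q_F = (186 − 177)/4 = 9/4, q_Y = (243 − 177)/4 = 33/2.
Price P = 282 - 4·(177/4) = 105.
Delta's profit: (105 - 3)·(51/2) = 2601.

2601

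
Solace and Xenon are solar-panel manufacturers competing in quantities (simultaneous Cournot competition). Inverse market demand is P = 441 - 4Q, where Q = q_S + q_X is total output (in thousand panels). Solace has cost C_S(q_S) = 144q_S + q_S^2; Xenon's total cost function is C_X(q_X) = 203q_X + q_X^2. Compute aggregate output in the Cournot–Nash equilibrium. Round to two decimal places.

38.21

Solace's profit: π_S = (441 - 4Q)q_S - (144q_S + q_S²). Setting ∂π_S/∂q_S = 0: 297 - 10q_S - 4(q_X) = 0.
Xenon's first-order condition: 238 - 10q_X - 4(q_S) = 0.
Best responses: q_S = (297 - 4q_X)/10, q_X = (238 - 4q_S)/10.
Substituting one into the other gives q_S = 1009/42 and q_X = 298/21.
Total output Q = 1009/42 + 298/21 = 535/14.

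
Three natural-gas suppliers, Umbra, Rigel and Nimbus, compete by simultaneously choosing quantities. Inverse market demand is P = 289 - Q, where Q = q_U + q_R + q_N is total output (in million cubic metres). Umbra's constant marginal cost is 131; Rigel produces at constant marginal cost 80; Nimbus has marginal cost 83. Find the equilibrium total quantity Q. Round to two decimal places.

143.25

Umbra's profit: π_U = (289 - Q)q_U - (131q_U). Setting ∂π_U/∂q_U = 0: 158 - 2q_U - (q_R + q_N) = 0.
Rigel's first-order condition: 209 - 2q_R - (q_U + q_N) = 0.
Nimbus's profit: π_N = (289 - Q)q_N - (83q_N). Setting ∂π_N/∂q_N = 0: 206 - 2q_N - (q_U + q_R) = 0.
Adding the 3 first-order conditions: 573 − 4Q = 0, so Q = 573/4.
Back-substituting: q_U = (158 − 573/4) = 59/4, q_R = (209 − 573/4) = 263/4, q_N = (206 − 573/4) = 251/4.
Total output Q = 59/4 + 263/4 + 251/4 = 573/4.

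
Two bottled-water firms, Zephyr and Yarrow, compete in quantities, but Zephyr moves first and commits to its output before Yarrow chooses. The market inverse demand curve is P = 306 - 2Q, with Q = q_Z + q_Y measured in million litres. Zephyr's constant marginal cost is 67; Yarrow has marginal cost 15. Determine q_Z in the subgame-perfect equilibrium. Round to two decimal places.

Solve by backward induction. Given q_Z, the follower Yarrow maximises π_Y = (306 - 2q_Z - 2q_Y)q_Y - 15q_Y.
Setting the follower's marginal profit to zero, 291 - 2q_Z - 4q_Y = 0, i.e. q_Y = (291 - 2q_Z)/4.
The leader anticipates this reaction. Substituting into P = 306 - 2Q gives P = 321/2 - q_Z, so π_Z = (321/2 - q_Z)q_Z - 67q_Z.
The leader's first-order condition 187/2 - 2q_Z = 0 yields q_Z = 187/4.
Then q_Y = (291 - 2·(187/4))/4 = 395/8.

46.75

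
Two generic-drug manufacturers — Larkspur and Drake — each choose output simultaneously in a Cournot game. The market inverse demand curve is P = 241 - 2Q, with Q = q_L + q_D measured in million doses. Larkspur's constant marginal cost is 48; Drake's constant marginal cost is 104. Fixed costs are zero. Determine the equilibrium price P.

Larkspur's profit: π_L = (241 - 2Q)q_L - (48q_L). Setting ∂π_L/∂q_L = 0: 193 - 4q_L - 2(q_D) = 0.
Drake's profit: π_D = (241 - 2Q)q_D - (104q_D). Setting ∂π_D/∂q_D = 0: 137 - 4q_D - 2(q_L) = 0.
Rearranging gives the reaction functions q_L = (193 - 2q_D)/4 and q_D = (137 - 2q_L)/4.
Solving the pair: q_L = 83/2, q_D = 27/2.
Total output Q = 55, so price P = 241 - 2·55 = 131.

131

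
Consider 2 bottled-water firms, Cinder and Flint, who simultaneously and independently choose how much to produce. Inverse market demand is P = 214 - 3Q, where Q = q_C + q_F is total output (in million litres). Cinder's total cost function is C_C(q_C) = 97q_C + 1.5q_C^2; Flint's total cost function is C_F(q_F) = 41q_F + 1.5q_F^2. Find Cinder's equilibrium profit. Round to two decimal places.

247.53

Cinder's profit: π_C = (214 - 3Q)q_C - (97q_C + (3/2)q_C²). Setting ∂π_C/∂q_C = 0: 117 - 9q_C - 3(q_F) = 0.
Flint's first-order condition: 173 - 9q_F - 3(q_C) = 0.
Best responses: q_C = (117 - 3q_F)/9, q_F = (173 - 3q_C)/9.
Solving the pair: q_C = 89/12, q_F = 67/4.
Price P = 214 - 3·(145/6) = 283/2.
Cinder's profit: (283/2)·(89/12) - 97·(89/12) - (3/2)(89/12)² = 247.5313.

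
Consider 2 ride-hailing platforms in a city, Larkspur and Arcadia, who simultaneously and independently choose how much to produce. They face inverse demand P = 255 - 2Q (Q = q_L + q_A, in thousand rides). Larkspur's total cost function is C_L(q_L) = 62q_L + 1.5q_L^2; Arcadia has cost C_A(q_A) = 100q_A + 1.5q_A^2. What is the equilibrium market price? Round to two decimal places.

Larkspur's profit: π_L = (255 - 2Q)q_L - (62q_L + (3/2)q_L²). Setting ∂π_L/∂q_L = 0: 193 - 7q_L - 2(q_A) = 0.
Arcadia's profit: π_A = (255 - 2Q)q_A - (100q_A + (3/2)q_A²). Setting ∂π_A/∂q_A = 0: 155 - 7q_A - 2(q_L) = 0.
Best responses: q_L = (193 - 2q_A)/7, q_A = (155 - 2q_L)/7.
Substituting one into the other gives q_L = 347/15 and q_A = 233/15.
Total output Q = 116/3, so price P = 255 - 2·(116/3) = 533/3.

177.67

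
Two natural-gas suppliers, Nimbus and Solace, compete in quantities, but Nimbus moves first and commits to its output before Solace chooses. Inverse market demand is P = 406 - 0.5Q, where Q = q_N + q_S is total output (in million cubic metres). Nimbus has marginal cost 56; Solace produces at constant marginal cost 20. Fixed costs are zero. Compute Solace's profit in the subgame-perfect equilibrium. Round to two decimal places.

Solve by backward induction. Given q_N, the follower Solace maximises π_S = (406 - (1/2)q_N - (1/2)q_S)q_S - 20q_S.
∂π_S/∂q_S = 386 - (1/2)q_N - q_S = 0 gives the reaction function q_S = (386 - (1/2)q_N).
The leader anticipates this reaction. Substituting into P = 406 - 0.5Q gives P = 213 - (1/4)q_N, so π_N = (213 - (1/4)q_N)q_N - 56q_N.
Leader FOC: 157 - (1/2)q_N = 0, so q_N = 314.
Then q_S = (386 - (1/2)·314) = 229.
Price P = 406 - (1/2)·543 = 269/2.
Solace's profit: (269/2 - 20)·229 = 26220.5000.

26220.50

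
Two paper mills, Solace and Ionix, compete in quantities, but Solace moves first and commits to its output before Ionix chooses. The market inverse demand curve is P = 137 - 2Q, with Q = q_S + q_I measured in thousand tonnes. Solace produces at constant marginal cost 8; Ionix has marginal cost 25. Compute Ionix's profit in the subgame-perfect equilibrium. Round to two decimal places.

190.13

The follower Ionix best-responds to any q_S: π_I = (137 - 2Q)q_I - 25q_I.
Follower FOC: 112 - 2q_S - 4q_I = 0, so q_I(q_S) = (112 - 2q_S)/4.
The leader anticipates this reaction. Substituting into P = 137 - 2Q gives P = 81 - q_S, so π_S = (81 - q_S)q_S - 8q_S.
Maximising: ∂π_S/∂q_S = 73 - 2q_S = 0, giving q_S = 73/2.
Then q_I = (112 - 2·(73/2))/4 = 39/4.
Price P = 137 - 2·(185/4) = 89/2.
Ionix's profit: (89/2 - 25)·(39/4) = 1521/8.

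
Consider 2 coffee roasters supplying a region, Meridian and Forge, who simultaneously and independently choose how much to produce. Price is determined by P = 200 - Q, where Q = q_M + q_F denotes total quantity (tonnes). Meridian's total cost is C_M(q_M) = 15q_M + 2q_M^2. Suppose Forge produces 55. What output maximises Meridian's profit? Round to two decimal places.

With the rival's output fixed at 55, Meridian's profit is π_M = (200 - 55 - q_M)q_M - (15q_M + 2q_M²) = (145 - q_M)q_M - (15q_M + 2q_M²).
∂π_M/∂q_M = 130 - 6q_M = 0, so q_M = 65/3.

21.67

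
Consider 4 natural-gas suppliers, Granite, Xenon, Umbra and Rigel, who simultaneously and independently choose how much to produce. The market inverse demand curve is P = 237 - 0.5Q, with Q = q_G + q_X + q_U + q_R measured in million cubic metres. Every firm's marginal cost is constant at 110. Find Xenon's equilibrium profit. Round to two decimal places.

Each firm earns π_i = (237 - 0.5Q)q_i - 110q_i.
First-order condition (treating rivals' output as given): 127 - q_i - (1/2)·Σ_{j≠i} q_j = 0.
By symmetry each firm produces the same amount; substituting Σ_{j≠i} q_j = 3q_i yields q_i = 127/(5/2) = 254/5.
Price P = 237 - (1/2)·(1016/5) = 677/5.
Xenon's profit: (677/5 - 110)·(254/5) = 1290.3200.

1290.32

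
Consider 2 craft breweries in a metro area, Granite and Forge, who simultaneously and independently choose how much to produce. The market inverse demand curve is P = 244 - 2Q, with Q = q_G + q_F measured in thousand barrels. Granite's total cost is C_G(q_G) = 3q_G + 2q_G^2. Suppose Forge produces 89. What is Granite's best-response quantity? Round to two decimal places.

With the rival's output fixed at 89, Granite's profit is π_G = (244 - 2·89 - 2q_G)q_G - (3q_G + 2q_G²) = (66 - 2q_G)q_G - (3q_G + 2q_G²).
∂π_G/∂q_G = 63 - 8q_G = 0, so q_G = 63/8.

7.88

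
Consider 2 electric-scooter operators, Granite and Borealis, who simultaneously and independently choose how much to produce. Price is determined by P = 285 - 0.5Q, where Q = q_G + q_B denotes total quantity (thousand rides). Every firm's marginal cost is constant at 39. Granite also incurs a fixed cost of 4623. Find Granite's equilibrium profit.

8825

A representative firm's profit is π_i = q_i(285 - 0.5Q) - 39q_i.
Setting ∂π_i/∂q_i = 0 with rivals' quantities fixed: 246 - q_i - (1/2)q_j = 0.
By symmetry each firm produces the same amount; substituting q_j = q_i yields q_i = 246/(3/2) = 164.
Price P = 285 - (1/2)·328 = 121.
Granite's profit: (121 - 39)·164 - 4623 = 8825.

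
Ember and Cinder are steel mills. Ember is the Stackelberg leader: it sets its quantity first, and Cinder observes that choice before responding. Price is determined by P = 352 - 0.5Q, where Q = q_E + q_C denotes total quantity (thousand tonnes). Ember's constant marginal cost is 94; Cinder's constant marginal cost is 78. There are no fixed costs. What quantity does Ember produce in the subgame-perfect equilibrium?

242

Solve by backward induction. Given q_E, the follower Cinder maximises π_C = (352 - (1/2)q_E - (1/2)q_C)q_C - 78q_C.
Follower FOC: 274 - (1/2)q_E - q_C = 0, so q_C(q_E) = (274 - (1/2)q_E).
Ember substitutes q_C(q_E) into its own profit: π_E = q_E(352 - (1/2)q_E - (274 - (1/2)q_E)/2) - 94q_E = (215 - (1/4)q_E)q_E - 94q_E.
Maximising: ∂π_E/∂q_E = 121 - (1/2)q_E = 0, giving q_E = 242.
Then q_C = (274 - (1/2)·242) = 153.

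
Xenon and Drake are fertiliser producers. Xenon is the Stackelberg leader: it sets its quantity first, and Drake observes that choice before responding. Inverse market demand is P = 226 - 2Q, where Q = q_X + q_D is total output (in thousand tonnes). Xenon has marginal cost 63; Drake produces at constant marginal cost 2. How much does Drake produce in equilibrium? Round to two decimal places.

Solve by backward induction. Given q_X, the follower Drake maximises π_D = (226 - 2q_X - 2q_D)q_D - 2q_D.
Setting the follower's marginal profit to zero, 224 - 2q_X - 4q_D = 0, i.e. q_D = (224 - 2q_X)/4.
The leader anticipates this reaction. Substituting into P = 226 - 2Q gives P = 114 - q_X, so π_X = (114 - q_X)q_X - 63q_X.
The leader's first-order condition 51 - 2q_X = 0 yields q_X = 51/2.
Then q_D = (224 - 2·(51/2))/4 = 173/4.

43.25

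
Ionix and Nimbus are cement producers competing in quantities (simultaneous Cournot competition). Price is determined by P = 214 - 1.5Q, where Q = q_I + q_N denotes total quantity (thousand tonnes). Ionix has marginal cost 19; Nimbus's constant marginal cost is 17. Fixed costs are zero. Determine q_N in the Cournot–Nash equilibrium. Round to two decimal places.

Ionix's profit: π_I = (214 - 1.5Q)q_I - (19q_I). Setting ∂π_I/∂q_I = 0: 195 - 3q_I - (3/2)(q_N) = 0.
Nimbus's first-order condition: 197 - 3q_N - (3/2)(q_I) = 0.
Rearranging gives the reaction functions q_I = (195 - (3/2)q_N)/3 and q_N = (197 - (3/2)q_I)/3.
Substituting one into the other gives q_I = 386/9 and q_N = 398/9.

44.22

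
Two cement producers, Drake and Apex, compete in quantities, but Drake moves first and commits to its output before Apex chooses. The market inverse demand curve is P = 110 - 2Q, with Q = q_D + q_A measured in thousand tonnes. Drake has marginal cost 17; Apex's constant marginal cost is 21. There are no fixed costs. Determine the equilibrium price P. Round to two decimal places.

41.25

The follower Apex best-responds to any q_D: π_A = (110 - 2Q)q_A - 21q_A.
Setting the follower's marginal profit to zero, 89 - 2q_D - 4q_A = 0, i.e. q_A = (89 - 2q_D)/4.
The leader anticipates this reaction. Substituting into P = 110 - 2Q gives P = 131/2 - q_D, so π_D = (131/2 - q_D)q_D - 17q_D.
Maximising: ∂π_D/∂q_D = 97/2 - 2q_D = 0, giving q_D = 97/4.
Then q_A = (89 - 2·(97/4))/4 = 81/8.
Total output Q = 275/8, so price P = 110 - 2·(275/8) = 165/4.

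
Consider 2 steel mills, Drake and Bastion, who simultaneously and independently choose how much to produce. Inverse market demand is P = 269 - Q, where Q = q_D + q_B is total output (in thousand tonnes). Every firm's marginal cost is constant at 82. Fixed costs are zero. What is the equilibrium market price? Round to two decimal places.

144.33

A representative firm's profit is π_i = q_i(269 - Q) - 82q_i.
First-order condition (treating rivals' output as given): 187 - 2q_i - q_j = 0.
By symmetry each firm produces the same amount; substituting q_j = q_i yields q_i = 187/3.
Total output Q = 374/3, so price P = 269 - 374/3 = 433/3.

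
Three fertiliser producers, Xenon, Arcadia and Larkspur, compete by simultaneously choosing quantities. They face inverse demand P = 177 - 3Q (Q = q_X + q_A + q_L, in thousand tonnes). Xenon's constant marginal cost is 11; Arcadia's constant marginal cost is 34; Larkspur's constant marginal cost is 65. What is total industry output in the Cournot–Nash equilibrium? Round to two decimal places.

Xenon's profit: π_X = (177 - 3Q)q_X - (11q_X). Setting ∂π_X/∂q_X = 0: 166 - 6q_X - 3(q_A + q_L) = 0.
Arcadia's first-order condition: 143 - 6q_A - 3(q_X + q_L) = 0.
Larkspur's profit: π_L = (177 - 3Q)q_L - (65q_L). Setting ∂π_L/∂q_L = 0: 112 - 6q_L - 3(q_X + q_A) = 0.
Adding the 3 conditions: 421 − 6Q − 6Q = 0, i.e. Q = 421/12.
Back-substituting: q_X = (166 − 421/4)/3 = 81/4, q_A = (143 − 421/4)/3 = 151/12, q_L = (112 − 421/4)/3 = 9/4.
Total output Q = 81/4 + 151/12 + 9/4 = 421/12.

35.08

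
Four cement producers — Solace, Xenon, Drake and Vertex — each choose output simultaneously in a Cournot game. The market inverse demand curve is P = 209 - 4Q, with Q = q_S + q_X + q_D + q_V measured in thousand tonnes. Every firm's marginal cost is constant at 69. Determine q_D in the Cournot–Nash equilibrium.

7

Each firm earns π_i = (209 - 4Q)q_i - 69q_i.
First-order condition (treating rivals' output as given): 140 - 8q_i - 4·Σ_{j≠i} q_j = 0.
With identical firms every q_j equals q_i, so Σ_{j≠i} q_j = 3q_i and 140 = 20q_i, giving q_i = 7.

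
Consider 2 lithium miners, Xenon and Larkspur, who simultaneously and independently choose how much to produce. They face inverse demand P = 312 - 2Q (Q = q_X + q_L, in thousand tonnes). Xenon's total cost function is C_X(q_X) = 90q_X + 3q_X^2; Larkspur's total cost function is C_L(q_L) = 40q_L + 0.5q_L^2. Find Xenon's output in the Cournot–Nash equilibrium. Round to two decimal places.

Xenon's profit: π_X = (312 - 2Q)q_X - (90q_X + 3q_X²). Setting ∂π_X/∂q_X = 0: 222 - 10q_X - 2(q_L) = 0.
Larkspur's first-order condition: 272 - 5q_L - 2(q_X) = 0.
Rearranging gives the reaction functions q_X = (222 - 2q_L)/10 and q_L = (272 - 2q_X)/5.
Substituting one into the other gives q_X = 283/23 and q_L = 1138/23.

12.30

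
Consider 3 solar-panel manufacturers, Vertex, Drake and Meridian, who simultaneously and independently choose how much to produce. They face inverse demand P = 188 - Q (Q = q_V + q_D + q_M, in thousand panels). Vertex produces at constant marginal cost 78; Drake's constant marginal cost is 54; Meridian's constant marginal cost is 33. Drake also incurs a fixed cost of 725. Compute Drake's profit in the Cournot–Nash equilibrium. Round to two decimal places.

Vertex's profit: π_V = (188 - Q)q_V - (78q_V). Setting ∂π_V/∂q_V = 0: 110 - 2q_V - (q_D + q_M) = 0.
Drake's profit: π_D = (188 - Q)q_D - (54q_D). Setting ∂π_D/∂q_D = 0: 134 - 2q_D - (q_V + q_M) = 0.
Meridian's first-order condition: 155 - 2q_M - (q_V + q_D) = 0.
Adding the 3 conditions: 399 − 2Q − 2Q = 0, i.e. Q = 399/4.
Back-substituting: q_V = (110 − 399/4) = 41/4, q_D = (134 − 399/4) = 137/4, q_M = (155 − 399/4) = 221/4.
Price P = 188 - 399/4 = 353/4.
Drake's profit: (353/4 - 54)·(137/4) - 725 = 448.0625.

448.06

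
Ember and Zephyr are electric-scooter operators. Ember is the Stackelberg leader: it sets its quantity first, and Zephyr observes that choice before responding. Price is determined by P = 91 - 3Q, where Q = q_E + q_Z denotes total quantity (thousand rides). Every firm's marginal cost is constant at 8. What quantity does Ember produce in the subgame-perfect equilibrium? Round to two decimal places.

The follower Zephyr best-responds to any q_E: π_Z = (91 - 3Q)q_Z - 8q_Z.
Setting the follower's marginal profit to zero, 83 - 3q_E - 6q_Z = 0, i.e. q_Z = (83 - 3q_E)/6.
Ember substitutes q_Z(q_E) into its own profit: π_E = q_E(91 - 3q_E - (83 - 3q_E)/2) - 8q_E = (99/2 - (3/2)q_E)q_E - 8q_E.
Maximising: ∂π_E/∂q_E = 83/2 - 3q_E = 0, giving q_E = 83/6.
Then q_Z = (83 - 3·(83/6))/6 = 83/12.

13.83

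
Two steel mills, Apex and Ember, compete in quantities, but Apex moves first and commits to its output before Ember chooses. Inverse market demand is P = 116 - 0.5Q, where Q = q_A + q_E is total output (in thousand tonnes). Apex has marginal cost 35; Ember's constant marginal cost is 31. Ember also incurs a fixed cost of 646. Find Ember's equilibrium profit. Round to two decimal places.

435.13

Solve by backward induction. Given q_A, the follower Ember maximises π_E = (116 - (1/2)q_A - (1/2)q_E)q_E - 31q_E.
Follower FOC: 85 - (1/2)q_A - q_E = 0, so q_E(q_A) = (85 - (1/2)q_A).
The leader anticipates this reaction. Substituting into P = 116 - 0.5Q gives P = 147/2 - (1/4)q_A, so π_A = (147/2 - (1/4)q_A)q_A - 35q_A.
Maximising: ∂π_A/∂q_A = 77/2 - (1/2)q_A = 0, giving q_A = 77.
Then q_E = (85 - (1/2)·77) = 93/2.
Price P = 116 - (1/2)·(247/2) = 217/4.
Ember's profit: (217/4 - 31)·(93/2) - 646 = 435.1250.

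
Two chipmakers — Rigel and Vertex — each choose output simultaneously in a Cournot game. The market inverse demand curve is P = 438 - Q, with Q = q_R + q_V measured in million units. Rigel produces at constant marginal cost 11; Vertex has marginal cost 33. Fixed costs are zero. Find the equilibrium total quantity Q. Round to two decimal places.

277.33

Rigel's profit: π_R = (438 - Q)q_R - (11q_R). Setting ∂π_R/∂q_R = 0: 427 - 2q_R - (q_V) = 0.
Vertex's profit: π_V = (438 - Q)q_V - (33q_V). Setting ∂π_V/∂q_V = 0: 405 - 2q_V - (q_R) = 0.
Best responses: q_R = (427 - q_V)/2, q_V = (405 - q_R)/2.
Solving the pair: q_R = 449/3, q_V = 383/3.
Total output Q = 449/3 + 383/3 = 832/3.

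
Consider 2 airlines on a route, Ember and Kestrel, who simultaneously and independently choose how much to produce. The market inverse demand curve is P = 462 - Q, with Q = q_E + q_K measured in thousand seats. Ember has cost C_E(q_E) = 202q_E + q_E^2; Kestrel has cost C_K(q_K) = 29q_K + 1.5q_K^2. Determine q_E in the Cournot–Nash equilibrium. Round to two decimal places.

Ember's profit: π_E = (462 - Q)q_E - (202q_E + q_E²). Setting ∂π_E/∂q_E = 0: 260 - 4q_E - (q_K) = 0.
Kestrel's profit: π_K = (462 - Q)q_K - (29q_K + (3/2)q_K²). Setting ∂π_K/∂q_K = 0: 433 - 5q_K - (q_E) = 0.
Best responses: q_E = (260 - q_K)/4, q_K = (433 - q_E)/5.
Solving the pair: q_E = 867/19, q_K = 1472/19.

45.63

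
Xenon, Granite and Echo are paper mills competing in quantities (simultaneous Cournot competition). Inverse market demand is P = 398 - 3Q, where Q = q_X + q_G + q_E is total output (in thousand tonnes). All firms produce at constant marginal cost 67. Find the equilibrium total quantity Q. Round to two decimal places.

Each firm earns π_i = (398 - 3Q)q_i - 67q_i.
Setting ∂π_i/∂q_i = 0 with rivals' quantities fixed: 331 - 6q_i - 3·Σ_{j≠i} q_j = 0.
With identical firms every q_j equals q_i, so Σ_{j≠i} q_j = 2q_i and 331 = 12q_i, giving q_i = 331/12.
Total output Q = 331/12 + 331/12 + 331/12 = 331/4.

82.75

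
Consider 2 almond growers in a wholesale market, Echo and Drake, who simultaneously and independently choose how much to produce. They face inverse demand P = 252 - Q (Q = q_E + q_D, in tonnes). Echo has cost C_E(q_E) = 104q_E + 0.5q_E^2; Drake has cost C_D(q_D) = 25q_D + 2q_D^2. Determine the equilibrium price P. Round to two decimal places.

Echo's profit: π_E = (252 - Q)q_E - (104q_E + (1/2)q_E²). Setting ∂π_E/∂q_E = 0: 148 - 3q_E - (q_D) = 0.
Drake's profit: π_D = (252 - Q)q_D - (25q_D + 2q_D²). Setting ∂π_D/∂q_D = 0: 227 - 6q_D - (q_E) = 0.
Rearranging gives the reaction functions q_E = (148 - q_D)/3 and q_D = (227 - q_E)/6.
Substituting one into the other gives q_E = 661/17 and q_D = 533/17.
Total output Q = 1194/17, so price P = 252 - 1194/17 = 181.7647.

181.76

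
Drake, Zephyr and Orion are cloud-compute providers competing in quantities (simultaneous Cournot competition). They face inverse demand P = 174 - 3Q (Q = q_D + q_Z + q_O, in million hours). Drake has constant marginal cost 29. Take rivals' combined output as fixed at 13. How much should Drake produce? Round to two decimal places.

17.67

With rivals' combined output fixed at 13, Drake's profit is π_D = (174 - 3·13 - 3q_D)q_D - (29q_D) = (135 - 3q_D)q_D - (29q_D).
∂π_D/∂q_D = 106 - 6q_D = 0, so q_D = 53/3.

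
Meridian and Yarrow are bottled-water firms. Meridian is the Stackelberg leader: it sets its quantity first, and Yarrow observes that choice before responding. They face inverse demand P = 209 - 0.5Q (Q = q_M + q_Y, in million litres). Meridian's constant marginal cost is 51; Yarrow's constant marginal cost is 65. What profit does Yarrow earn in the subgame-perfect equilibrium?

The follower Yarrow best-responds to any q_M: π_Y = (209 - 0.5Q)q_Y - 65q_Y.
∂π_Y/∂q_Y = 144 - (1/2)q_M - q_Y = 0 gives the reaction function q_Y = (144 - (1/2)q_M).
The leader anticipates this reaction. Substituting into P = 209 - 0.5Q gives P = 137 - (1/4)q_M, so π_M = (137 - (1/4)q_M)q_M - 51q_M.
Leader FOC: 86 - (1/2)q_M = 0, so q_M = 172.
Then q_Y = (144 - (1/2)·172) = 58.
Price P = 209 - (1/2)·230 = 94.
Yarrow's profit: (94 - 65)·58 = 1682.

1682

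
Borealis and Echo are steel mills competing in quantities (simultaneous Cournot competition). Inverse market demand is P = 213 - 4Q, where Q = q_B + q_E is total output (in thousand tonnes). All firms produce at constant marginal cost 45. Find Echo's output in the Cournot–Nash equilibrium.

A representative firm's profit is π_i = q_i(213 - 4Q) - 45q_i.
First-order condition (treating rivals' output as given): 168 - 8q_i - 4q_j = 0.
With identical firms every q_j equals q_i, so q_j = q_i and 168 = 12q_i, giving q_i = 14.

14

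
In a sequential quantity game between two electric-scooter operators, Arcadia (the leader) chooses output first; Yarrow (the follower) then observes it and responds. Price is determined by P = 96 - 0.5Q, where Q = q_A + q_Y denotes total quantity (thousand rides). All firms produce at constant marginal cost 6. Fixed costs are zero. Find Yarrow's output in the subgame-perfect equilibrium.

45

Solve by backward induction. Given q_A, the follower Yarrow maximises π_Y = (96 - (1/2)q_A - (1/2)q_Y)q_Y - 6q_Y.
∂π_Y/∂q_Y = 90 - (1/2)q_A - q_Y = 0 gives the reaction function q_Y = (90 - (1/2)q_A).
Arcadia substitutes q_Y(q_A) into its own profit: π_A = q_A(96 - (1/2)q_A - (90 - (1/2)q_A)/2) - 6q_A = (51 - (1/4)q_A)q_A - 6q_A.
The leader's first-order condition 45 - (1/2)q_A = 0 yields q_A = 90.
Then q_Y = (90 - (1/2)·90) = 45.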